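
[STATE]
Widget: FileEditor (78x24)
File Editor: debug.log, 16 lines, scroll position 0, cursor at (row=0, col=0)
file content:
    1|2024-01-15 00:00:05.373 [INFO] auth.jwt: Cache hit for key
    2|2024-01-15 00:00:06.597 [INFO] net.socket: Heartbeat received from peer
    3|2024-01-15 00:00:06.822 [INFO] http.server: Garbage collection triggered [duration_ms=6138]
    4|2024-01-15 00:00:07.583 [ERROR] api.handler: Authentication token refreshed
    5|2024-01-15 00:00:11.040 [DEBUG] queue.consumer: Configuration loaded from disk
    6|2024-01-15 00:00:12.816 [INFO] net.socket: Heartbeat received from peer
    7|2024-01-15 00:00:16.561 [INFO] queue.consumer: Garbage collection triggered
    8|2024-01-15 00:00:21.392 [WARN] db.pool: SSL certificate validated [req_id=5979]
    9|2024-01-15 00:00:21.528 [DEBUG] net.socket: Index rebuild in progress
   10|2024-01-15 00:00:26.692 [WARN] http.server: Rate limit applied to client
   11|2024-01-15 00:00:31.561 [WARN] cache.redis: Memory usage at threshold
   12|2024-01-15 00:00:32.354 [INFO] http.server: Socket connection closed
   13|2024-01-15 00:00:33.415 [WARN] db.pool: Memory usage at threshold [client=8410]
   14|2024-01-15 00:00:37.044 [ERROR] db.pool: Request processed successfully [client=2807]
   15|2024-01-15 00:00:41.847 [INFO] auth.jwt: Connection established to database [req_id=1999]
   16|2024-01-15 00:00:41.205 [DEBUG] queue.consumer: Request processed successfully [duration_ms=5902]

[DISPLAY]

█024-01-15 00:00:05.373 [INFO] auth.jwt: Cache hit for key                   ▲
2024-01-15 00:00:06.597 [INFO] net.socket: Heartbeat received from peer      █
2024-01-15 00:00:06.822 [INFO] http.server: Garbage collection triggered [dur░
2024-01-15 00:00:07.583 [ERROR] api.handler: Authentication token refreshed  ░
2024-01-15 00:00:11.040 [DEBUG] queue.consumer: Configuration loaded from dis░
2024-01-15 00:00:12.816 [INFO] net.socket: Heartbeat received from peer      ░
2024-01-15 00:00:16.561 [INFO] queue.consumer: Garbage collection triggered  ░
2024-01-15 00:00:21.392 [WARN] db.pool: SSL certificate validated [req_id=597░
2024-01-15 00:00:21.528 [DEBUG] net.socket: Index rebuild in progress        ░
2024-01-15 00:00:26.692 [WARN] http.server: Rate limit applied to client     ░
2024-01-15 00:00:31.561 [WARN] cache.redis: Memory usage at threshold        ░
2024-01-15 00:00:32.354 [INFO] http.server: Socket connection closed         ░
2024-01-15 00:00:33.415 [WARN] db.pool: Memory usage at threshold [client=841░
2024-01-15 00:00:37.044 [ERROR] db.pool: Request processed successfully [clie░
2024-01-15 00:00:41.847 [INFO] auth.jwt: Connection established to database [░
2024-01-15 00:00:41.205 [DEBUG] queue.consumer: Request processed successfull░
                                                                             ░
                                                                             ░
                                                                             ░
                                                                             ░
                                                                             ░
                                                                             ░
                                                                             ░
                                                                             ▼


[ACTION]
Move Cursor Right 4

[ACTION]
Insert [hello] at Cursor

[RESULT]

2024hello█01-15 00:00:05.373 [INFO] auth.jwt: Cache hit for key              ▲
2024-01-15 00:00:06.597 [INFO] net.socket: Heartbeat received from peer      █
2024-01-15 00:00:06.822 [INFO] http.server: Garbage collection triggered [dur░
2024-01-15 00:00:07.583 [ERROR] api.handler: Authentication token refreshed  ░
2024-01-15 00:00:11.040 [DEBUG] queue.consumer: Configuration loaded from dis░
2024-01-15 00:00:12.816 [INFO] net.socket: Heartbeat received from peer      ░
2024-01-15 00:00:16.561 [INFO] queue.consumer: Garbage collection triggered  ░
2024-01-15 00:00:21.392 [WARN] db.pool: SSL certificate validated [req_id=597░
2024-01-15 00:00:21.528 [DEBUG] net.socket: Index rebuild in progress        ░
2024-01-15 00:00:26.692 [WARN] http.server: Rate limit applied to client     ░
2024-01-15 00:00:31.561 [WARN] cache.redis: Memory usage at threshold        ░
2024-01-15 00:00:32.354 [INFO] http.server: Socket connection closed         ░
2024-01-15 00:00:33.415 [WARN] db.pool: Memory usage at threshold [client=841░
2024-01-15 00:00:37.044 [ERROR] db.pool: Request processed successfully [clie░
2024-01-15 00:00:41.847 [INFO] auth.jwt: Connection established to database [░
2024-01-15 00:00:41.205 [DEBUG] queue.consumer: Request processed successfull░
                                                                             ░
                                                                             ░
                                                                             ░
                                                                             ░
                                                                             ░
                                                                             ░
                                                                             ░
                                                                             ▼


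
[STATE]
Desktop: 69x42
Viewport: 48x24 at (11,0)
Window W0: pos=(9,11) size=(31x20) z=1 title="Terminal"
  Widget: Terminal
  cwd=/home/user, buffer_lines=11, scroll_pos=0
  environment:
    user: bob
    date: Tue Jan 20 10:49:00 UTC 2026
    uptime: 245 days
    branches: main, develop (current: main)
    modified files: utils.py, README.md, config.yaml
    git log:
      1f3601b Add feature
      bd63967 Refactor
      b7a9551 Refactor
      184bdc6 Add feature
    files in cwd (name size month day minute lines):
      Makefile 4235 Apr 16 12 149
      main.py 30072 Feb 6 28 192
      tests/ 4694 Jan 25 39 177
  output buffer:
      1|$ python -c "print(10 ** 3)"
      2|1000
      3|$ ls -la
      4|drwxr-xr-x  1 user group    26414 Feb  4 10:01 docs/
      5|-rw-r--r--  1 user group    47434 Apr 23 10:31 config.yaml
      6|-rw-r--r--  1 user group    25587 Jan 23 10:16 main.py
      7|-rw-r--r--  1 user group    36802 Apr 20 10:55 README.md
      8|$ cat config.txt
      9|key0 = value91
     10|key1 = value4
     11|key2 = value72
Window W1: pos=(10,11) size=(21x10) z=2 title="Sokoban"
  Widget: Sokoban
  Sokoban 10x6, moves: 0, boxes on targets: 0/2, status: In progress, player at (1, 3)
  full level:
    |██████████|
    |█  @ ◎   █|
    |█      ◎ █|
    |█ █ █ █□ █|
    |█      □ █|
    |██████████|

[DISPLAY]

                                                
                                                
                                                
                                                
                                                
                                                
                                                
                                                
                                                
                                                
                                                
━━━━━━━━━━━━━━━━━━━┓━━━━━━━━┓                   
 Sokoban           ┃        ┃                   
───────────────────┨────────┨                   
██████████         ┃ ** 3)" ┃                   
█  @ ◎   █         ┃        ┃                   
█      ◎ █         ┃        ┃                   
█ █ █ █□ █         ┃oup    2┃                   
█      □ █         ┃oup    4┃                   
██████████         ┃oup    2┃                   
━━━━━━━━━━━━━━━━━━━┛oup    3┃                   
 cat config.txt             ┃                   
ey0 = value91               ┃                   
ey1 = value4                ┃                   


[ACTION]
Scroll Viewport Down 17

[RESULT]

█ █ █ █□ █         ┃oup    2┃                   
█      □ █         ┃oup    4┃                   
██████████         ┃oup    2┃                   
━━━━━━━━━━━━━━━━━━━┛oup    3┃                   
 cat config.txt             ┃                   
ey0 = value91               ┃                   
ey1 = value4                ┃                   
ey2 = value72               ┃                   
 █                          ┃                   
                            ┃                   
                            ┃                   
                            ┃                   
                            ┃                   
━━━━━━━━━━━━━━━━━━━━━━━━━━━━┛                   
                                                
                                                
                                                
                                                
                                                
                                                
                                                
                                                
                                                
                                                


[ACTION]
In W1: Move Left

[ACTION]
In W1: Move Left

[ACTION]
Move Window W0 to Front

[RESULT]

rwxr-xr-x  1 user group    2┃                   
rw-r--r--  1 user group    4┃                   
rw-r--r--  1 user group    2┃                   
rw-r--r--  1 user group    3┃                   
 cat config.txt             ┃                   
ey0 = value91               ┃                   
ey1 = value4                ┃                   
ey2 = value72               ┃                   
 █                          ┃                   
                            ┃                   
                            ┃                   
                            ┃                   
                            ┃                   
━━━━━━━━━━━━━━━━━━━━━━━━━━━━┛                   
                                                
                                                
                                                
                                                
                                                
                                                
                                                
                                                
                                                
                                                


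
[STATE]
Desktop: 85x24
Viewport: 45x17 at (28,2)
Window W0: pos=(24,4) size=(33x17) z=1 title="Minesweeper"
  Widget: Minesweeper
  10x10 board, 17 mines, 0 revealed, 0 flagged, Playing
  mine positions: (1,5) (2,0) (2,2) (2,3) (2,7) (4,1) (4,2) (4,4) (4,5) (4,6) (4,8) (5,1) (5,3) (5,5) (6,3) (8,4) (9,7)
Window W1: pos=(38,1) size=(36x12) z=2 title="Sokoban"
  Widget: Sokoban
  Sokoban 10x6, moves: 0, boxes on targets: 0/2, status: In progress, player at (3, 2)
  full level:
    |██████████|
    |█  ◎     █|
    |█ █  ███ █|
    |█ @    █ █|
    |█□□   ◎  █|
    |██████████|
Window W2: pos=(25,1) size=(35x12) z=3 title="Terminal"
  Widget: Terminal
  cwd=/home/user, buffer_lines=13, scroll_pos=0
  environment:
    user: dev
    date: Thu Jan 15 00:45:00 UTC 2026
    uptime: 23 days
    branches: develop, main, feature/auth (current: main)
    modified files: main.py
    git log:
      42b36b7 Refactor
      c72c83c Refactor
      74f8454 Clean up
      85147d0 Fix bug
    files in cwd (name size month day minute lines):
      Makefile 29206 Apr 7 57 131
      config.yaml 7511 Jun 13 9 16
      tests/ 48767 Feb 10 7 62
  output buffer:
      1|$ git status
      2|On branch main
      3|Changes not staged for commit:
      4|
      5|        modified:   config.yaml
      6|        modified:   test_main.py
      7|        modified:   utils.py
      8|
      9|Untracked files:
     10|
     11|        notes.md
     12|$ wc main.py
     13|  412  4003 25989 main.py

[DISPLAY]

erminal                        ┃             
───────────────────────────────┨─────────────
git status                     ┃             
 branch main                   ┃             
anges not staged for commit:   ┃             
                               ┃             
      modified:   config.yaml  ┃             
      modified:   test_main.py ┃             
      modified:   utils.py     ┃             
                               ┃             
━━━━━━━━━━━━━━━━━━━━━━━━━━━━━━━┛━━━━━━━━━━━━━
■■■■■■■                     ┃                
■■■■■■■                     ┃                
■■■■■■■                     ┃                
■■■■■■■                     ┃                
                            ┃                
                            ┃                


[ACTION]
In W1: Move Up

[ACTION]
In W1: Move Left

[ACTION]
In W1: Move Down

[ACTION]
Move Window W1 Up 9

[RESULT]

erminal                        ┃─────────────
───────────────────────────────┨             
git status                     ┃             
 branch main                   ┃             
anges not staged for commit:   ┃             
                               ┃             
      modified:   config.yaml  ┃             
      modified:   test_main.py ┃             
      modified:   utils.py     ┃             
                               ┃━━━━━━━━━━━━━
━━━━━━━━━━━━━━━━━━━━━━━━━━━━━━━┛             
■■■■■■■                     ┃                
■■■■■■■                     ┃                
■■■■■■■                     ┃                
■■■■■■■                     ┃                
                            ┃                
                            ┃                


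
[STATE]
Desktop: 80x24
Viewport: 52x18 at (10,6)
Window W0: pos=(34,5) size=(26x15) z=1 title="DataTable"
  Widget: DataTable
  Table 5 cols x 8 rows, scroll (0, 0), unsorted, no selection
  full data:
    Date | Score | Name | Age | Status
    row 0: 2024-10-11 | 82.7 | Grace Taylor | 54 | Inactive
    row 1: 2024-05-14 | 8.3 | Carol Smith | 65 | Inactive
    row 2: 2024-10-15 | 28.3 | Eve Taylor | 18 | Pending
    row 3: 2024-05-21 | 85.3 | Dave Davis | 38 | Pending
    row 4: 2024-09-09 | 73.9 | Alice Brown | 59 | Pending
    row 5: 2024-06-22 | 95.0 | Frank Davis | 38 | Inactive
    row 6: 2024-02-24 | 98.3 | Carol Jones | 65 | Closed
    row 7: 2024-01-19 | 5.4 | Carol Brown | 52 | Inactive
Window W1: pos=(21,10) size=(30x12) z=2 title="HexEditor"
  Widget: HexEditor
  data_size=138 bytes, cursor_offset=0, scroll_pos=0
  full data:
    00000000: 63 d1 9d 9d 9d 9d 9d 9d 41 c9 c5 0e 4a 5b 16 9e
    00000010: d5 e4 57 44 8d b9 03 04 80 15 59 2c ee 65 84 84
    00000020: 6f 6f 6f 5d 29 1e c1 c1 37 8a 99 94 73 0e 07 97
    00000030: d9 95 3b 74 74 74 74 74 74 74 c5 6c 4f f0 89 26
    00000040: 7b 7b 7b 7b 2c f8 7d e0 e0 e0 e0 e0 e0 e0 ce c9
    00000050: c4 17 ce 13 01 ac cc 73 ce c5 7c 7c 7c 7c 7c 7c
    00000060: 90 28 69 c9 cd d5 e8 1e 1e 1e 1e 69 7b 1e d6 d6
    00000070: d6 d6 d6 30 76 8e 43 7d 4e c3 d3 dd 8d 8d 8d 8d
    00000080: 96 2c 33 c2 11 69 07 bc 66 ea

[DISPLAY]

                        ┃ DataTable              ┃  
                        ┠────────────────────────┨  
                        ┃Date      │Score│Name   ┃  
                        ┃──────────┼─────┼───────┃  
           ┏━━━━━━━━━━━━━━━━━━━━━━━━━━━━┓│Grace T┃  
           ┃ HexEditor                  ┃│Carol S┃  
           ┠────────────────────────────┨│Eve Tay┃  
           ┃00000000  63 d1 9d 9d 9d 9d ┃│Dave Da┃  
           ┃00000010  d5 e4 57 44 8d b9 ┃│Alice B┃  
           ┃00000020  6f 6f 6f 5d 29 1e ┃│Frank D┃  
           ┃00000030  d9 95 3b 74 74 74 ┃│Carol J┃  
           ┃00000040  7b 7b 7b 7b 2c f8 ┃│Carol B┃  
           ┃00000050  c4 17 ce 13 01 ac ┃        ┃  
           ┃00000060  90 28 69 c9 cd d5 ┃━━━━━━━━┛  
           ┃00000070  d6 d6 d6 30 76 8e ┃           
           ┗━━━━━━━━━━━━━━━━━━━━━━━━━━━━┛           
                                                    
                                                    


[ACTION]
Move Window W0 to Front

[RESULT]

                        ┃ DataTable              ┃  
                        ┠────────────────────────┨  
                        ┃Date      │Score│Name   ┃  
                        ┃──────────┼─────┼───────┃  
           ┏━━━━━━━━━━━━┃2024-10-11│82.7 │Grace T┃  
           ┃ HexEditor  ┃2024-05-14│8.3  │Carol S┃  
           ┠────────────┃2024-10-15│28.3 │Eve Tay┃  
           ┃00000000  63┃2024-05-21│85.3 │Dave Da┃  
           ┃00000010  d5┃2024-09-09│73.9 │Alice B┃  
           ┃00000020  6f┃2024-06-22│95.0 │Frank D┃  
           ┃00000030  d9┃2024-02-24│98.3 │Carol J┃  
           ┃00000040  7b┃2024-01-19│5.4  │Carol B┃  
           ┃00000050  c4┃                        ┃  
           ┃00000060  90┗━━━━━━━━━━━━━━━━━━━━━━━━┛  
           ┃00000070  d6 d6 d6 30 76 8e ┃           
           ┗━━━━━━━━━━━━━━━━━━━━━━━━━━━━┛           
                                                    
                                                    


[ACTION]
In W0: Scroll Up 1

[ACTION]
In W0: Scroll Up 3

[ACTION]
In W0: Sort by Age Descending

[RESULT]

                        ┃ DataTable              ┃  
                        ┠────────────────────────┨  
                        ┃Date      │Score│Name   ┃  
                        ┃──────────┼─────┼───────┃  
           ┏━━━━━━━━━━━━┃2024-05-14│8.3  │Carol S┃  
           ┃ HexEditor  ┃2024-02-24│98.3 │Carol J┃  
           ┠────────────┃2024-09-09│73.9 │Alice B┃  
           ┃00000000  63┃2024-10-11│82.7 │Grace T┃  
           ┃00000010  d5┃2024-01-19│5.4  │Carol B┃  
           ┃00000020  6f┃2024-05-21│85.3 │Dave Da┃  
           ┃00000030  d9┃2024-06-22│95.0 │Frank D┃  
           ┃00000040  7b┃2024-10-15│28.3 │Eve Tay┃  
           ┃00000050  c4┃                        ┃  
           ┃00000060  90┗━━━━━━━━━━━━━━━━━━━━━━━━┛  
           ┃00000070  d6 d6 d6 30 76 8e ┃           
           ┗━━━━━━━━━━━━━━━━━━━━━━━━━━━━┛           
                                                    
                                                    


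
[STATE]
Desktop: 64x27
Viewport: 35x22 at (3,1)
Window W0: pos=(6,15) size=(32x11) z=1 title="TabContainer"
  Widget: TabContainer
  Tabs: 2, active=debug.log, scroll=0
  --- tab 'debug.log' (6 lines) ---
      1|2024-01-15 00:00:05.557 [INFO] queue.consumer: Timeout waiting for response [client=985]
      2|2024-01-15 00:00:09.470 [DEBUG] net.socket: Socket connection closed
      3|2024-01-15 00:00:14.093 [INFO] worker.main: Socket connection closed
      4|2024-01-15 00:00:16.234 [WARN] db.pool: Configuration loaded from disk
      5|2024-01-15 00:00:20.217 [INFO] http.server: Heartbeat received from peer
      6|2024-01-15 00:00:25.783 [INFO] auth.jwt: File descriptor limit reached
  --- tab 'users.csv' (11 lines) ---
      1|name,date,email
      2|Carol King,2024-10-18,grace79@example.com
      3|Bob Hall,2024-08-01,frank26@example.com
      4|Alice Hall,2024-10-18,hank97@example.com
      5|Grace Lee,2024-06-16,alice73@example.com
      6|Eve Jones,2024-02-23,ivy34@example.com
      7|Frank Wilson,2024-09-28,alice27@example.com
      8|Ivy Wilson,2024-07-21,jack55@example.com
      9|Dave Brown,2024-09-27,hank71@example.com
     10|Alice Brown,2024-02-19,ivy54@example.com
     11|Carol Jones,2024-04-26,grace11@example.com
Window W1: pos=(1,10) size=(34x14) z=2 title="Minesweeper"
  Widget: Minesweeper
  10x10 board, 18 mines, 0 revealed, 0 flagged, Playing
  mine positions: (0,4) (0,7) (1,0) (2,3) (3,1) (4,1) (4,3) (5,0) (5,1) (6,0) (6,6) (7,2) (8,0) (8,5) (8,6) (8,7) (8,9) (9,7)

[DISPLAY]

                                   
                                   
                                   
                                   
                                   
                                   
                                   
                                   
                                   
━━━━━━━━━━━━━━━━━━━━━━━━━━━━━━━┓   
Minesweeper                    ┃   
───────────────────────────────┨   
■■■■■■■■■                      ┃   
■■■■■■■■■                      ┃   
■■■■■■■■■                      ┃━━┓
■■■■■■■■■                      ┃  ┃
■■■■■■■■■                      ┃──┨
■■■■■■■■■                      ┃  ┃
■■■■■■■■■                      ┃──┃
■■■■■■■■■                      ┃O]┃
■■■■■■■■■                      ┃UG┃
■■■■■■■■■                      ┃O]┃


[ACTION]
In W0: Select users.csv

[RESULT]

                                   
                                   
                                   
                                   
                                   
                                   
                                   
                                   
                                   
━━━━━━━━━━━━━━━━━━━━━━━━━━━━━━━┓   
Minesweeper                    ┃   
───────────────────────────────┨   
■■■■■■■■■                      ┃   
■■■■■■■■■                      ┃   
■■■■■■■■■                      ┃━━┓
■■■■■■■■■                      ┃  ┃
■■■■■■■■■                      ┃──┨
■■■■■■■■■                      ┃  ┃
■■■■■■■■■                      ┃──┃
■■■■■■■■■                      ┃  ┃
■■■■■■■■■                      ┃9@┃
■■■■■■■■■                      ┃ex┃


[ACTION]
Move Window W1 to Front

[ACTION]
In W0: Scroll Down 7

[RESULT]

                                   
                                   
                                   
                                   
                                   
                                   
                                   
                                   
                                   
━━━━━━━━━━━━━━━━━━━━━━━━━━━━━━━┓   
Minesweeper                    ┃   
───────────────────────────────┨   
■■■■■■■■■                      ┃   
■■■■■■■■■                      ┃   
■■■■■■■■■                      ┃━━┓
■■■■■■■■■                      ┃  ┃
■■■■■■■■■                      ┃──┨
■■■■■■■■■                      ┃  ┃
■■■■■■■■■                      ┃──┃
■■■■■■■■■                      ┃@e┃
■■■■■■■■■                      ┃@e┃
■■■■■■■■■                      ┃@e┃


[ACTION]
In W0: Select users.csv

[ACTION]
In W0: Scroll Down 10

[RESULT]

                                   
                                   
                                   
                                   
                                   
                                   
                                   
                                   
                                   
━━━━━━━━━━━━━━━━━━━━━━━━━━━━━━━┓   
Minesweeper                    ┃   
───────────────────────────────┨   
■■■■■■■■■                      ┃   
■■■■■■■■■                      ┃   
■■■■■■■■■                      ┃━━┓
■■■■■■■■■                      ┃  ┃
■■■■■■■■■                      ┃──┨
■■■■■■■■■                      ┃  ┃
■■■■■■■■■                      ┃──┃
■■■■■■■■■                      ┃11┃
■■■■■■■■■                      ┃  ┃
■■■■■■■■■                      ┃  ┃


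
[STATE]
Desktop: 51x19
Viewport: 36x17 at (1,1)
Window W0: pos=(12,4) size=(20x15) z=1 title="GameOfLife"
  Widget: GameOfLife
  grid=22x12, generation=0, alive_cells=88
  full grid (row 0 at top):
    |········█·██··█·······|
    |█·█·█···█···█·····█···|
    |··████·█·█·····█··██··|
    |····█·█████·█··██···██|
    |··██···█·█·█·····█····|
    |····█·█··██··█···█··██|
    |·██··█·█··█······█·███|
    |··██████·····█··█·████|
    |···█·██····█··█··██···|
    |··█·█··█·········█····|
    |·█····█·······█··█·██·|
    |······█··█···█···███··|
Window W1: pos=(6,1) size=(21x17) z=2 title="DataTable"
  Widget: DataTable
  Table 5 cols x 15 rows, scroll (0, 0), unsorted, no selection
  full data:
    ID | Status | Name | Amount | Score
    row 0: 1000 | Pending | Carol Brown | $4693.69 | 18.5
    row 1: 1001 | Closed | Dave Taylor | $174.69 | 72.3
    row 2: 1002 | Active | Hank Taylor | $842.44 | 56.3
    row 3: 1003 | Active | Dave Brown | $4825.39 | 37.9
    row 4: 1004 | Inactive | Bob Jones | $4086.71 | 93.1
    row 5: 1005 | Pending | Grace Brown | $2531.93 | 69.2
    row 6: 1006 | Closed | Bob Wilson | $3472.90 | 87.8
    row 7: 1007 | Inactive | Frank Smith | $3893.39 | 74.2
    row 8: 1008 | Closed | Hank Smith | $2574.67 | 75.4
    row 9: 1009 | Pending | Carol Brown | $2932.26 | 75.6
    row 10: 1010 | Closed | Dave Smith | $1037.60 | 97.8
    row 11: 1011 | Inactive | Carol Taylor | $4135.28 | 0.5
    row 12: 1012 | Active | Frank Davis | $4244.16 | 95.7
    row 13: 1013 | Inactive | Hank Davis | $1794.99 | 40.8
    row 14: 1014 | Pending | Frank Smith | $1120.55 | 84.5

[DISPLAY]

     ┏━━━━━━━━━━━━━━━━━━━┓          
     ┃ DataTable         ┃          
     ┠───────────────────┨          
     ┃ID  │Status  │Name ┃━━━━┓     
     ┃────┼────────┼─────┃    ┃     
     ┃1000│Pending │Carol┃────┨     
     ┃1001│Closed  │Dave ┃    ┃     
     ┃1002│Active  │Hank ┃··█·┃     
     ┃1003│Active  │Dave ┃··██┃     
     ┃1004│Inactive│Bob J┃█···┃     
     ┃1005│Pending │Grace┃·█··┃     
     ┃1006│Closed  │Bob W┃·█··┃     
     ┃1007│Inactive│Frank┃·█·█┃     
     ┃1008│Closed  │Hank ┃█·██┃     
     ┃1009│Pending │Carol┃·██·┃     
     ┃1010│Closed  │Dave ┃·█··┃     
     ┗━━━━━━━━━━━━━━━━━━━┛·█·█┃     


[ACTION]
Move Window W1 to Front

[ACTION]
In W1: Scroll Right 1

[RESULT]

     ┏━━━━━━━━━━━━━━━━━━━┓          
     ┃ DataTable         ┃          
     ┠───────────────────┨          
     ┃D  │Status  │Name  ┃━━━━┓     
     ┃───┼────────┼──────┃    ┃     
     ┃000│Pending │Carol ┃────┨     
     ┃001│Closed  │Dave T┃    ┃     
     ┃002│Active  │Hank T┃··█·┃     
     ┃003│Active  │Dave B┃··██┃     
     ┃004│Inactive│Bob Jo┃█···┃     
     ┃005│Pending │Grace ┃·█··┃     
     ┃006│Closed  │Bob Wi┃·█··┃     
     ┃007│Inactive│Frank ┃·█·█┃     
     ┃008│Closed  │Hank S┃█·██┃     
     ┃009│Pending │Carol ┃·██·┃     
     ┃010│Closed  │Dave S┃·█··┃     
     ┗━━━━━━━━━━━━━━━━━━━┛·█·█┃     


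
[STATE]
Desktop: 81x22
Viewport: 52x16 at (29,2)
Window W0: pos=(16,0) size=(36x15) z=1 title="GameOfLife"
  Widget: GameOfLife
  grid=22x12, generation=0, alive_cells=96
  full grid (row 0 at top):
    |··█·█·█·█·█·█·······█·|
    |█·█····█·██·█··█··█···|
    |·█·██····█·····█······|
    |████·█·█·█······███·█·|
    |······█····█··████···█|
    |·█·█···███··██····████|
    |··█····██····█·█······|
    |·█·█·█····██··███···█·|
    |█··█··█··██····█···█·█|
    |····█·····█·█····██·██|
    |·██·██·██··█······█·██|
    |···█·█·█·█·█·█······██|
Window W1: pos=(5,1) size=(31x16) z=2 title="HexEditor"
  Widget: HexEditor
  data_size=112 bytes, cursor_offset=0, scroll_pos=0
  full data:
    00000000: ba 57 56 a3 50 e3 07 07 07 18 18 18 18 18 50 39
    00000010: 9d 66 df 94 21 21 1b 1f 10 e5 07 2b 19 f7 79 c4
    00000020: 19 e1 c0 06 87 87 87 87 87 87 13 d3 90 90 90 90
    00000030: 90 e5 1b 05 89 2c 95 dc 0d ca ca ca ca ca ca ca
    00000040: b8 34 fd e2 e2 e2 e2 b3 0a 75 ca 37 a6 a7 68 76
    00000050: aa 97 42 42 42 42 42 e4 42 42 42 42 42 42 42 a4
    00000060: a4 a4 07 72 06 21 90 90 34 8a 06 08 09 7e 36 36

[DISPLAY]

      ┃───────────────┨                             
──────┨               ┃                             
0 e3 0┃···            ┃                             
1 21 1┃···            ┃                             
7 87 8┃·█·            ┃                             
9 2c 9┃··█            ┃                             
2 e2 e┃███            ┃                             
2 42 4┃···            ┃                             
6 21 9┃·█·            ┃                             
      ┃█·█            ┃                             
      ┃·██            ┃                             
      ┃·██            ┃                             
      ┃━━━━━━━━━━━━━━━┛                             
      ┃                                             
━━━━━━┛                                             
                                                    


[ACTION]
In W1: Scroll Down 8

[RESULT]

      ┃───────────────┨                             
──────┨               ┃                             
6 21 9┃···            ┃                             
      ┃···            ┃                             
      ┃·█·            ┃                             
      ┃··█            ┃                             
      ┃███            ┃                             
      ┃···            ┃                             
      ┃·█·            ┃                             
      ┃█·█            ┃                             
      ┃·██            ┃                             
      ┃·██            ┃                             
      ┃━━━━━━━━━━━━━━━┛                             
      ┃                                             
━━━━━━┛                                             
                                                    


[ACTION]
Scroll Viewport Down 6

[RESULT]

      ┃·█·            ┃                             
      ┃··█            ┃                             
      ┃███            ┃                             
      ┃···            ┃                             
      ┃·█·            ┃                             
      ┃█·█            ┃                             
      ┃·██            ┃                             
      ┃·██            ┃                             
      ┃━━━━━━━━━━━━━━━┛                             
      ┃                                             
━━━━━━┛                                             
                                                    
                                                    
                                                    
                                                    
                                                    


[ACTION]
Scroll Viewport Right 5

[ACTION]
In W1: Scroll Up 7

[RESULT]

7 87 8┃·█·            ┃                             
9 2c 9┃··█            ┃                             
2 e2 e┃███            ┃                             
2 42 4┃···            ┃                             
6 21 9┃·█·            ┃                             
      ┃█·█            ┃                             
      ┃·██            ┃                             
      ┃·██            ┃                             
      ┃━━━━━━━━━━━━━━━┛                             
      ┃                                             
━━━━━━┛                                             
                                                    
                                                    
                                                    
                                                    
                                                    


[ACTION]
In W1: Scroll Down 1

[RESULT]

9 2c 9┃·█·            ┃                             
2 e2 e┃··█            ┃                             
2 42 4┃███            ┃                             
6 21 9┃···            ┃                             
      ┃·█·            ┃                             
      ┃█·█            ┃                             
      ┃·██            ┃                             
      ┃·██            ┃                             
      ┃━━━━━━━━━━━━━━━┛                             
      ┃                                             
━━━━━━┛                                             
                                                    
                                                    
                                                    
                                                    
                                                    


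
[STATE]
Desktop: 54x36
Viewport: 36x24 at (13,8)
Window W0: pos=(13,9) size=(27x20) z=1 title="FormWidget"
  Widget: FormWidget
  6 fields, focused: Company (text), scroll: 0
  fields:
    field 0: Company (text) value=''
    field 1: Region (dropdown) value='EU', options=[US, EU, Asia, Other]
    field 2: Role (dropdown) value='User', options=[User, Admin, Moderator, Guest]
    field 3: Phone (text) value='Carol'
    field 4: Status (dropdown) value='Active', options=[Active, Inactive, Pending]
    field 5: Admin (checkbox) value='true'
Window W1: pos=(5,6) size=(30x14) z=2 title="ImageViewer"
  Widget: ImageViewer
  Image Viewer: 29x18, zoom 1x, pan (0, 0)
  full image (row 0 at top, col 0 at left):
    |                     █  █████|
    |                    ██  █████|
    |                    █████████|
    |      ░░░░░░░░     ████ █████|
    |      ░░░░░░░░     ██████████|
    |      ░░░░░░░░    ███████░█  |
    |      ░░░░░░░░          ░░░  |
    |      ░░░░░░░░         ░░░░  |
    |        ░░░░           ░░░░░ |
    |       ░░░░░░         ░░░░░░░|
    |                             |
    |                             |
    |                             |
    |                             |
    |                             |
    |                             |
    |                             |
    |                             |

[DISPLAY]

─────────────────────┨              
              █  ████┃━━━━┓         
             ██  ████┃    ┃         
             ████████┃────┨         
░░░░░░░     ████ ████┃   ]┃         
░░░░░░░     █████████┃  ▼]┃         
░░░░░░░    ███████░█ ┃  ▼]┃         
░░░░░░░          ░░░ ┃   ]┃         
░░░░░░░         ░░░░ ┃  ▼]┃         
 ░░░░           ░░░░░┃    ┃         
░░░░░░         ░░░░░░┃    ┃         
━━━━━━━━━━━━━━━━━━━━━┛    ┃         
┃                         ┃         
┃                         ┃         
┃                         ┃         
┃                         ┃         
┃                         ┃         
┃                         ┃         
┃                         ┃         
┃                         ┃         
┗━━━━━━━━━━━━━━━━━━━━━━━━━┛         
                                    
                                    
                                    


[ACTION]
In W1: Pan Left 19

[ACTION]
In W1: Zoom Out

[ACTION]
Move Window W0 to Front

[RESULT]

─────────────────────┨              
┏━━━━━━━━━━━━━━━━━━━━━━━━━┓         
┃ FormWidget              ┃         
┠─────────────────────────┨         
┃> Company:    [         ]┃         
┃  Region:     [EU      ▼]┃         
┃  Role:       [User    ▼]┃         
┃  Phone:      [Carol    ]┃         
┃  Status:     [Active  ▼]┃         
┃  Admin:      [x]        ┃         
┃                         ┃         
┃                         ┃         
┃                         ┃         
┃                         ┃         
┃                         ┃         
┃                         ┃         
┃                         ┃         
┃                         ┃         
┃                         ┃         
┃                         ┃         
┗━━━━━━━━━━━━━━━━━━━━━━━━━┛         
                                    
                                    
                                    
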